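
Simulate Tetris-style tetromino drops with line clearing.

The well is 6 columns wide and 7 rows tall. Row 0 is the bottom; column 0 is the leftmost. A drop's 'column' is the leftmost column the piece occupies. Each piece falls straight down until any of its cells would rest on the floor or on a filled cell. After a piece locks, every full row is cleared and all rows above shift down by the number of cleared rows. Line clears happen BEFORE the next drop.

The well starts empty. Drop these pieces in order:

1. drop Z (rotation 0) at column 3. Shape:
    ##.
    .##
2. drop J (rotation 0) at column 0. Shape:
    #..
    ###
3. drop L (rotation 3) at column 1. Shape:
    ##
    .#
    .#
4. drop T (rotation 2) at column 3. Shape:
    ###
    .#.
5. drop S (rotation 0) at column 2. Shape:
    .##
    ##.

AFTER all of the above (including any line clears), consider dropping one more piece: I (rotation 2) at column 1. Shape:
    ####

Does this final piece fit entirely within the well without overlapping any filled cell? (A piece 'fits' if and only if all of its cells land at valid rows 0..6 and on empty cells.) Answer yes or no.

Answer: yes

Derivation:
Drop 1: Z rot0 at col 3 lands with bottom-row=0; cleared 0 line(s) (total 0); column heights now [0 0 0 2 2 1], max=2
Drop 2: J rot0 at col 0 lands with bottom-row=0; cleared 0 line(s) (total 0); column heights now [2 1 1 2 2 1], max=2
Drop 3: L rot3 at col 1 lands with bottom-row=1; cleared 0 line(s) (total 0); column heights now [2 4 4 2 2 1], max=4
Drop 4: T rot2 at col 3 lands with bottom-row=2; cleared 0 line(s) (total 0); column heights now [2 4 4 4 4 4], max=4
Drop 5: S rot0 at col 2 lands with bottom-row=4; cleared 0 line(s) (total 0); column heights now [2 4 5 6 6 4], max=6
Test piece I rot2 at col 1 (width 4): heights before test = [2 4 5 6 6 4]; fits = True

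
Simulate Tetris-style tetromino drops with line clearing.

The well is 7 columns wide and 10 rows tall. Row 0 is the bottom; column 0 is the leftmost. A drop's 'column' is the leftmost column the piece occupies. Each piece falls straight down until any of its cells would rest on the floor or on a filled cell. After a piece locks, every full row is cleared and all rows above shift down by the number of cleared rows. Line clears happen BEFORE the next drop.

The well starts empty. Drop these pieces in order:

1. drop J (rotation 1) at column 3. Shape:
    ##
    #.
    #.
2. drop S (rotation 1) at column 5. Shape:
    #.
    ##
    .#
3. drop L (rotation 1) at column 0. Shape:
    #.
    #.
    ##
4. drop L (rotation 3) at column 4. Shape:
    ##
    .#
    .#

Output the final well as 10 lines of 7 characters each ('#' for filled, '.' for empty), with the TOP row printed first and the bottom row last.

Answer: .......
.......
.......
.......
....##.
.....#.
.....#.
#..###.
#..#.##
##.#..#

Derivation:
Drop 1: J rot1 at col 3 lands with bottom-row=0; cleared 0 line(s) (total 0); column heights now [0 0 0 3 3 0 0], max=3
Drop 2: S rot1 at col 5 lands with bottom-row=0; cleared 0 line(s) (total 0); column heights now [0 0 0 3 3 3 2], max=3
Drop 3: L rot1 at col 0 lands with bottom-row=0; cleared 0 line(s) (total 0); column heights now [3 1 0 3 3 3 2], max=3
Drop 4: L rot3 at col 4 lands with bottom-row=3; cleared 0 line(s) (total 0); column heights now [3 1 0 3 6 6 2], max=6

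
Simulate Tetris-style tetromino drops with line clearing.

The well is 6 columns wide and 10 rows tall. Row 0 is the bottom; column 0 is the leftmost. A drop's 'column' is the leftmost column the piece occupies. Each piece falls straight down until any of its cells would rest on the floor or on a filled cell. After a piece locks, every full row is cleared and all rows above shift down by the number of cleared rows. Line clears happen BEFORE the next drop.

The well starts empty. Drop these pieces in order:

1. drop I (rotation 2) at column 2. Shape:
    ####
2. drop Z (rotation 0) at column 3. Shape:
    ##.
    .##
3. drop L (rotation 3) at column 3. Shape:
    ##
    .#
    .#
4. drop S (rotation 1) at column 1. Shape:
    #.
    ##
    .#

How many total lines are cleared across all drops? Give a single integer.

Answer: 0

Derivation:
Drop 1: I rot2 at col 2 lands with bottom-row=0; cleared 0 line(s) (total 0); column heights now [0 0 1 1 1 1], max=1
Drop 2: Z rot0 at col 3 lands with bottom-row=1; cleared 0 line(s) (total 0); column heights now [0 0 1 3 3 2], max=3
Drop 3: L rot3 at col 3 lands with bottom-row=3; cleared 0 line(s) (total 0); column heights now [0 0 1 6 6 2], max=6
Drop 4: S rot1 at col 1 lands with bottom-row=1; cleared 0 line(s) (total 0); column heights now [0 4 3 6 6 2], max=6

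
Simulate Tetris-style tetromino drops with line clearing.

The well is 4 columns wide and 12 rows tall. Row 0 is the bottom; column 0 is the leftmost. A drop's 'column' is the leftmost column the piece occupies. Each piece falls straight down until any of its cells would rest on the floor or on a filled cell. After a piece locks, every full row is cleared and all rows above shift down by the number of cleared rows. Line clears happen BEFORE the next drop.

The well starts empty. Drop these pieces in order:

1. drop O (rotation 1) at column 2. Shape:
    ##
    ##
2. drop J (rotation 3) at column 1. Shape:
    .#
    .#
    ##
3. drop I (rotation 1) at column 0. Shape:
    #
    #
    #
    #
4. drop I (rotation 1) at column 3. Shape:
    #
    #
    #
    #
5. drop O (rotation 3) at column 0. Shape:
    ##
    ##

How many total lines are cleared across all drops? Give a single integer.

Answer: 2

Derivation:
Drop 1: O rot1 at col 2 lands with bottom-row=0; cleared 0 line(s) (total 0); column heights now [0 0 2 2], max=2
Drop 2: J rot3 at col 1 lands with bottom-row=2; cleared 0 line(s) (total 0); column heights now [0 3 5 2], max=5
Drop 3: I rot1 at col 0 lands with bottom-row=0; cleared 0 line(s) (total 0); column heights now [4 3 5 2], max=5
Drop 4: I rot1 at col 3 lands with bottom-row=2; cleared 1 line(s) (total 1); column heights now [3 0 4 5], max=5
Drop 5: O rot3 at col 0 lands with bottom-row=3; cleared 1 line(s) (total 2); column heights now [4 4 3 4], max=4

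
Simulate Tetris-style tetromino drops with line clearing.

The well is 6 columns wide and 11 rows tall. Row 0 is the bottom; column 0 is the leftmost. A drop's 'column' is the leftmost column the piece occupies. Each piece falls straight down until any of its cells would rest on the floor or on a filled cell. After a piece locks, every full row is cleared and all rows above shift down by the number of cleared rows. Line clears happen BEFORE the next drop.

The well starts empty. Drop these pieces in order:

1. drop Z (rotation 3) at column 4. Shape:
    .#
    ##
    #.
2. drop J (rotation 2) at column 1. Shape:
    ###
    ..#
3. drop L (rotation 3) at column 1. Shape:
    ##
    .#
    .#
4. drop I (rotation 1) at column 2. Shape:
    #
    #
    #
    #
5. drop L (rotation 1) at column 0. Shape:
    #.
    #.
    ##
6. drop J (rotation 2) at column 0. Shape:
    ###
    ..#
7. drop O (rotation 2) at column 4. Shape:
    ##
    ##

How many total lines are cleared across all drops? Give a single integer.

Answer: 0

Derivation:
Drop 1: Z rot3 at col 4 lands with bottom-row=0; cleared 0 line(s) (total 0); column heights now [0 0 0 0 2 3], max=3
Drop 2: J rot2 at col 1 lands with bottom-row=0; cleared 0 line(s) (total 0); column heights now [0 2 2 2 2 3], max=3
Drop 3: L rot3 at col 1 lands with bottom-row=2; cleared 0 line(s) (total 0); column heights now [0 5 5 2 2 3], max=5
Drop 4: I rot1 at col 2 lands with bottom-row=5; cleared 0 line(s) (total 0); column heights now [0 5 9 2 2 3], max=9
Drop 5: L rot1 at col 0 lands with bottom-row=5; cleared 0 line(s) (total 0); column heights now [8 6 9 2 2 3], max=9
Drop 6: J rot2 at col 0 lands with bottom-row=9; cleared 0 line(s) (total 0); column heights now [11 11 11 2 2 3], max=11
Drop 7: O rot2 at col 4 lands with bottom-row=3; cleared 0 line(s) (total 0); column heights now [11 11 11 2 5 5], max=11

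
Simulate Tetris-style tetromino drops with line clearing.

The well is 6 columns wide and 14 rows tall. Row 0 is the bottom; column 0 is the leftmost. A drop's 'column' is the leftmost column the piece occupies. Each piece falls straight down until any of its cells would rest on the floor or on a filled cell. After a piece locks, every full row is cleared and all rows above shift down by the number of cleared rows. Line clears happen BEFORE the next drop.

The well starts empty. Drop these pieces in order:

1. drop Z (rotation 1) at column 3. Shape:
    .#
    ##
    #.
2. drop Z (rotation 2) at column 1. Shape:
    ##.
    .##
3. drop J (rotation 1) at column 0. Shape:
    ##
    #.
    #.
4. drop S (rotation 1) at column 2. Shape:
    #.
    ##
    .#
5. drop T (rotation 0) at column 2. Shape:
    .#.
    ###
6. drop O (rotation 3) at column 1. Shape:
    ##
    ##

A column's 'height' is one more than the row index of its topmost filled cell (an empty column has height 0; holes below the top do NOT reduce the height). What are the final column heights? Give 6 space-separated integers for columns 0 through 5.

Drop 1: Z rot1 at col 3 lands with bottom-row=0; cleared 0 line(s) (total 0); column heights now [0 0 0 2 3 0], max=3
Drop 2: Z rot2 at col 1 lands with bottom-row=2; cleared 0 line(s) (total 0); column heights now [0 4 4 3 3 0], max=4
Drop 3: J rot1 at col 0 lands with bottom-row=2; cleared 0 line(s) (total 0); column heights now [5 5 4 3 3 0], max=5
Drop 4: S rot1 at col 2 lands with bottom-row=3; cleared 0 line(s) (total 0); column heights now [5 5 6 5 3 0], max=6
Drop 5: T rot0 at col 2 lands with bottom-row=6; cleared 0 line(s) (total 0); column heights now [5 5 7 8 7 0], max=8
Drop 6: O rot3 at col 1 lands with bottom-row=7; cleared 0 line(s) (total 0); column heights now [5 9 9 8 7 0], max=9

Answer: 5 9 9 8 7 0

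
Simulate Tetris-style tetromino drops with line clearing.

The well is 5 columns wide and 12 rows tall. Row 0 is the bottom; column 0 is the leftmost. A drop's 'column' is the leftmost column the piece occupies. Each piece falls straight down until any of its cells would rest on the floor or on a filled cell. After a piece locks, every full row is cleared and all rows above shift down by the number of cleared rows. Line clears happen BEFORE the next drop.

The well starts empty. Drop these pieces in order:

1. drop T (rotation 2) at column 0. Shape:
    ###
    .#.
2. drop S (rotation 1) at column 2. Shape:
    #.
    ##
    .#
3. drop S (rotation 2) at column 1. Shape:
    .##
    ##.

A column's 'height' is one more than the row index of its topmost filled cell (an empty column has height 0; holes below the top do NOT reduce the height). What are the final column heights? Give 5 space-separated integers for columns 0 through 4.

Answer: 2 5 6 6 0

Derivation:
Drop 1: T rot2 at col 0 lands with bottom-row=0; cleared 0 line(s) (total 0); column heights now [2 2 2 0 0], max=2
Drop 2: S rot1 at col 2 lands with bottom-row=1; cleared 0 line(s) (total 0); column heights now [2 2 4 3 0], max=4
Drop 3: S rot2 at col 1 lands with bottom-row=4; cleared 0 line(s) (total 0); column heights now [2 5 6 6 0], max=6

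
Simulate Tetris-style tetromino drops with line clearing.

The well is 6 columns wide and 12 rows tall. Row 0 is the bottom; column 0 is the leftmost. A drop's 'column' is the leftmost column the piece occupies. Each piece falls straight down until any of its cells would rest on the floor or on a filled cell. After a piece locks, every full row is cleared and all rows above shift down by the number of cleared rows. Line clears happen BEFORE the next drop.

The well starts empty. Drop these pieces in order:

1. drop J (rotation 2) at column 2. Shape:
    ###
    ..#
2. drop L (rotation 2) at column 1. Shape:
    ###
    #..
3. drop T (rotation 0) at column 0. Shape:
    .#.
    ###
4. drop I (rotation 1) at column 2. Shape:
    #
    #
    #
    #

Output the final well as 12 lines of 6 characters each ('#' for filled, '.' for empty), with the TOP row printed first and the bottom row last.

Answer: ......
......
......
......
..#...
..#...
..#...
.##...
###...
.###..
.####.
....#.

Derivation:
Drop 1: J rot2 at col 2 lands with bottom-row=0; cleared 0 line(s) (total 0); column heights now [0 0 2 2 2 0], max=2
Drop 2: L rot2 at col 1 lands with bottom-row=1; cleared 0 line(s) (total 0); column heights now [0 3 3 3 2 0], max=3
Drop 3: T rot0 at col 0 lands with bottom-row=3; cleared 0 line(s) (total 0); column heights now [4 5 4 3 2 0], max=5
Drop 4: I rot1 at col 2 lands with bottom-row=4; cleared 0 line(s) (total 0); column heights now [4 5 8 3 2 0], max=8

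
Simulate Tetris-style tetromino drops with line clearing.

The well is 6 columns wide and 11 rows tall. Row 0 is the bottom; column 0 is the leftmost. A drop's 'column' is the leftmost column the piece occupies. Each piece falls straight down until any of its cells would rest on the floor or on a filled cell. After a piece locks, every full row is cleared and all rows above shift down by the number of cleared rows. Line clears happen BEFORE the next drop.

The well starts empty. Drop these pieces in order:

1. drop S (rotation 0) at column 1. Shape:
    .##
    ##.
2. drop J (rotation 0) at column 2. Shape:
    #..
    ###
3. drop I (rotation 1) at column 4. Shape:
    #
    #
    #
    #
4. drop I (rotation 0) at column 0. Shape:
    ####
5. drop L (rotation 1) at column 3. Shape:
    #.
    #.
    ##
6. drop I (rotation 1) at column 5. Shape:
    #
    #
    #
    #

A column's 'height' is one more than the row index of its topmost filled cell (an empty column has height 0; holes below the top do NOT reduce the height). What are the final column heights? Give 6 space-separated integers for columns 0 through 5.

Drop 1: S rot0 at col 1 lands with bottom-row=0; cleared 0 line(s) (total 0); column heights now [0 1 2 2 0 0], max=2
Drop 2: J rot0 at col 2 lands with bottom-row=2; cleared 0 line(s) (total 0); column heights now [0 1 4 3 3 0], max=4
Drop 3: I rot1 at col 4 lands with bottom-row=3; cleared 0 line(s) (total 0); column heights now [0 1 4 3 7 0], max=7
Drop 4: I rot0 at col 0 lands with bottom-row=4; cleared 0 line(s) (total 0); column heights now [5 5 5 5 7 0], max=7
Drop 5: L rot1 at col 3 lands with bottom-row=7; cleared 0 line(s) (total 0); column heights now [5 5 5 10 8 0], max=10
Drop 6: I rot1 at col 5 lands with bottom-row=0; cleared 0 line(s) (total 0); column heights now [5 5 5 10 8 4], max=10

Answer: 5 5 5 10 8 4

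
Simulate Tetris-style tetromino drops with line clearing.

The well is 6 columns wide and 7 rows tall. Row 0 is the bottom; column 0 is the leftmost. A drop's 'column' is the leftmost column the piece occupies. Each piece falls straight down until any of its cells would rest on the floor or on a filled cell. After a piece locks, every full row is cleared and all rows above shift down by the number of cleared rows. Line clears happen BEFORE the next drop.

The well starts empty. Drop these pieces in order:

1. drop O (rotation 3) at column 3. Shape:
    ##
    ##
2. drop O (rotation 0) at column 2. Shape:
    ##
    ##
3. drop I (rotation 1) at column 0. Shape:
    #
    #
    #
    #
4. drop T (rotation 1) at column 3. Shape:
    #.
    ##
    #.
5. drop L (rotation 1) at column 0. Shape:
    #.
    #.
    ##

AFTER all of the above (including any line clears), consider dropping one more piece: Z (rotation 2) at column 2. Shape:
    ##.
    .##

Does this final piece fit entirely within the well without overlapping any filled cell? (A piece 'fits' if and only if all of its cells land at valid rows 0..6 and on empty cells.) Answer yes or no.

Answer: no

Derivation:
Drop 1: O rot3 at col 3 lands with bottom-row=0; cleared 0 line(s) (total 0); column heights now [0 0 0 2 2 0], max=2
Drop 2: O rot0 at col 2 lands with bottom-row=2; cleared 0 line(s) (total 0); column heights now [0 0 4 4 2 0], max=4
Drop 3: I rot1 at col 0 lands with bottom-row=0; cleared 0 line(s) (total 0); column heights now [4 0 4 4 2 0], max=4
Drop 4: T rot1 at col 3 lands with bottom-row=4; cleared 0 line(s) (total 0); column heights now [4 0 4 7 6 0], max=7
Drop 5: L rot1 at col 0 lands with bottom-row=4; cleared 0 line(s) (total 0); column heights now [7 5 4 7 6 0], max=7
Test piece Z rot2 at col 2 (width 3): heights before test = [7 5 4 7 6 0]; fits = False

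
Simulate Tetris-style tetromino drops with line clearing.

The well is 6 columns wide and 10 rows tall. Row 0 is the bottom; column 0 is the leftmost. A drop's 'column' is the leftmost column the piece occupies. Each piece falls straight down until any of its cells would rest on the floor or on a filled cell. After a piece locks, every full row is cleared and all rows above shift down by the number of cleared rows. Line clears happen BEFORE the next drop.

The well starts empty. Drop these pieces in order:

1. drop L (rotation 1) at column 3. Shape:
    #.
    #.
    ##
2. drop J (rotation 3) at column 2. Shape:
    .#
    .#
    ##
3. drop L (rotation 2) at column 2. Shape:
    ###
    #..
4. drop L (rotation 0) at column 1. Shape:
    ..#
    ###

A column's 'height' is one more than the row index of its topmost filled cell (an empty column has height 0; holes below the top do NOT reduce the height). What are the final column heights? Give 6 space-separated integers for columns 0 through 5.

Drop 1: L rot1 at col 3 lands with bottom-row=0; cleared 0 line(s) (total 0); column heights now [0 0 0 3 1 0], max=3
Drop 2: J rot3 at col 2 lands with bottom-row=3; cleared 0 line(s) (total 0); column heights now [0 0 4 6 1 0], max=6
Drop 3: L rot2 at col 2 lands with bottom-row=5; cleared 0 line(s) (total 0); column heights now [0 0 7 7 7 0], max=7
Drop 4: L rot0 at col 1 lands with bottom-row=7; cleared 0 line(s) (total 0); column heights now [0 8 8 9 7 0], max=9

Answer: 0 8 8 9 7 0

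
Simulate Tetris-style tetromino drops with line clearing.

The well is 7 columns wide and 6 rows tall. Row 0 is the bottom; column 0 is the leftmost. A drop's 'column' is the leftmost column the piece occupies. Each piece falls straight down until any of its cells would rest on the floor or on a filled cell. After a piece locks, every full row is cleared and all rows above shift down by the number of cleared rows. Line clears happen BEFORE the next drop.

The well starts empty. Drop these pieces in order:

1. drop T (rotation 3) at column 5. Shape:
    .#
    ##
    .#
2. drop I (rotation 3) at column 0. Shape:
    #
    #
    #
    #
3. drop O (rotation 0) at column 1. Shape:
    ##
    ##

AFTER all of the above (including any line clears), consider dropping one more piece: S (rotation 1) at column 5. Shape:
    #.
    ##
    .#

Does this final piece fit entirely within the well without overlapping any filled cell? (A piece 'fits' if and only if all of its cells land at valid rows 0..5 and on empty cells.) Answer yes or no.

Answer: yes

Derivation:
Drop 1: T rot3 at col 5 lands with bottom-row=0; cleared 0 line(s) (total 0); column heights now [0 0 0 0 0 2 3], max=3
Drop 2: I rot3 at col 0 lands with bottom-row=0; cleared 0 line(s) (total 0); column heights now [4 0 0 0 0 2 3], max=4
Drop 3: O rot0 at col 1 lands with bottom-row=0; cleared 0 line(s) (total 0); column heights now [4 2 2 0 0 2 3], max=4
Test piece S rot1 at col 5 (width 2): heights before test = [4 2 2 0 0 2 3]; fits = True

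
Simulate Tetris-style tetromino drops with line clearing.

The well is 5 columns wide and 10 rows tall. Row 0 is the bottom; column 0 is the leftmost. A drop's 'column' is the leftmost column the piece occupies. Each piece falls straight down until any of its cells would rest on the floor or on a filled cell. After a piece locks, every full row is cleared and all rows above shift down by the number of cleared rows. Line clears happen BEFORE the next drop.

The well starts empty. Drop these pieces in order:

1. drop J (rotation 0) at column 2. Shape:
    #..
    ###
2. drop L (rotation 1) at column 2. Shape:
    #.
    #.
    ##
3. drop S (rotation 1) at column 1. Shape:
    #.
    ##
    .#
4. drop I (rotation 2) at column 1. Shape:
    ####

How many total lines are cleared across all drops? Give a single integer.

Answer: 0

Derivation:
Drop 1: J rot0 at col 2 lands with bottom-row=0; cleared 0 line(s) (total 0); column heights now [0 0 2 1 1], max=2
Drop 2: L rot1 at col 2 lands with bottom-row=2; cleared 0 line(s) (total 0); column heights now [0 0 5 3 1], max=5
Drop 3: S rot1 at col 1 lands with bottom-row=5; cleared 0 line(s) (total 0); column heights now [0 8 7 3 1], max=8
Drop 4: I rot2 at col 1 lands with bottom-row=8; cleared 0 line(s) (total 0); column heights now [0 9 9 9 9], max=9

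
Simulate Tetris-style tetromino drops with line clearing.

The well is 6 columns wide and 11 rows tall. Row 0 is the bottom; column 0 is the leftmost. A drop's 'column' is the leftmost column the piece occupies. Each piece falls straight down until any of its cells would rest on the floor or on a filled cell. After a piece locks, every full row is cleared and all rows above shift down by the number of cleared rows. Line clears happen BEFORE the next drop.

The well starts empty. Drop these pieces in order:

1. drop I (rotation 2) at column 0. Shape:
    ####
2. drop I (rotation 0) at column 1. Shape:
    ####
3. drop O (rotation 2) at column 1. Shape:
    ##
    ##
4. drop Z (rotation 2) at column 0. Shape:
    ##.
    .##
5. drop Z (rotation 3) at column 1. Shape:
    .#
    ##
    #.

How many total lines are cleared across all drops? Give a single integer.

Answer: 0

Derivation:
Drop 1: I rot2 at col 0 lands with bottom-row=0; cleared 0 line(s) (total 0); column heights now [1 1 1 1 0 0], max=1
Drop 2: I rot0 at col 1 lands with bottom-row=1; cleared 0 line(s) (total 0); column heights now [1 2 2 2 2 0], max=2
Drop 3: O rot2 at col 1 lands with bottom-row=2; cleared 0 line(s) (total 0); column heights now [1 4 4 2 2 0], max=4
Drop 4: Z rot2 at col 0 lands with bottom-row=4; cleared 0 line(s) (total 0); column heights now [6 6 5 2 2 0], max=6
Drop 5: Z rot3 at col 1 lands with bottom-row=6; cleared 0 line(s) (total 0); column heights now [6 8 9 2 2 0], max=9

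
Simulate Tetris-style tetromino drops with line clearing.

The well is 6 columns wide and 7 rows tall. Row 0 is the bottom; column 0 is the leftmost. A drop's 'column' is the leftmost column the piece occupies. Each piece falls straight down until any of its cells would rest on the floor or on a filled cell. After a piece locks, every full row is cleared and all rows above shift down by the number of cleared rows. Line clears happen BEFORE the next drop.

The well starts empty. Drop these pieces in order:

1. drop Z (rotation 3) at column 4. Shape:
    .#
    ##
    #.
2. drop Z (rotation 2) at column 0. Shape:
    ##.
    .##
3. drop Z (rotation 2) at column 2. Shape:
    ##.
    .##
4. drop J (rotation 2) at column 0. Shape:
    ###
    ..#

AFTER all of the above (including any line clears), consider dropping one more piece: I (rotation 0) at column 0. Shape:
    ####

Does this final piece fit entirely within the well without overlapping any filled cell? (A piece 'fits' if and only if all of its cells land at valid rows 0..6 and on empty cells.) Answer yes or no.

Answer: yes

Derivation:
Drop 1: Z rot3 at col 4 lands with bottom-row=0; cleared 0 line(s) (total 0); column heights now [0 0 0 0 2 3], max=3
Drop 2: Z rot2 at col 0 lands with bottom-row=0; cleared 0 line(s) (total 0); column heights now [2 2 1 0 2 3], max=3
Drop 3: Z rot2 at col 2 lands with bottom-row=2; cleared 0 line(s) (total 0); column heights now [2 2 4 4 3 3], max=4
Drop 4: J rot2 at col 0 lands with bottom-row=4; cleared 0 line(s) (total 0); column heights now [6 6 6 4 3 3], max=6
Test piece I rot0 at col 0 (width 4): heights before test = [6 6 6 4 3 3]; fits = True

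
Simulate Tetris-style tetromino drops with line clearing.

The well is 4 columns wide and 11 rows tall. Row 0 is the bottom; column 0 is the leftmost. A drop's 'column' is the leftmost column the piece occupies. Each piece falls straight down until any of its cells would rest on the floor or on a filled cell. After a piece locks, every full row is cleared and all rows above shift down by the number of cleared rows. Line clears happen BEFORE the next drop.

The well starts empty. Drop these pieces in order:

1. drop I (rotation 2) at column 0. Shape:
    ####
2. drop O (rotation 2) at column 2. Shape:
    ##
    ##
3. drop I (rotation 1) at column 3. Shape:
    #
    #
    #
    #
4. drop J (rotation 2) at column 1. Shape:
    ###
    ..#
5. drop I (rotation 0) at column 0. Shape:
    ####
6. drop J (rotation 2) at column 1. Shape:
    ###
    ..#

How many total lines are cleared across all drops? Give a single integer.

Answer: 2

Derivation:
Drop 1: I rot2 at col 0 lands with bottom-row=0; cleared 1 line(s) (total 1); column heights now [0 0 0 0], max=0
Drop 2: O rot2 at col 2 lands with bottom-row=0; cleared 0 line(s) (total 1); column heights now [0 0 2 2], max=2
Drop 3: I rot1 at col 3 lands with bottom-row=2; cleared 0 line(s) (total 1); column heights now [0 0 2 6], max=6
Drop 4: J rot2 at col 1 lands with bottom-row=6; cleared 0 line(s) (total 1); column heights now [0 8 8 8], max=8
Drop 5: I rot0 at col 0 lands with bottom-row=8; cleared 1 line(s) (total 2); column heights now [0 8 8 8], max=8
Drop 6: J rot2 at col 1 lands with bottom-row=8; cleared 0 line(s) (total 2); column heights now [0 10 10 10], max=10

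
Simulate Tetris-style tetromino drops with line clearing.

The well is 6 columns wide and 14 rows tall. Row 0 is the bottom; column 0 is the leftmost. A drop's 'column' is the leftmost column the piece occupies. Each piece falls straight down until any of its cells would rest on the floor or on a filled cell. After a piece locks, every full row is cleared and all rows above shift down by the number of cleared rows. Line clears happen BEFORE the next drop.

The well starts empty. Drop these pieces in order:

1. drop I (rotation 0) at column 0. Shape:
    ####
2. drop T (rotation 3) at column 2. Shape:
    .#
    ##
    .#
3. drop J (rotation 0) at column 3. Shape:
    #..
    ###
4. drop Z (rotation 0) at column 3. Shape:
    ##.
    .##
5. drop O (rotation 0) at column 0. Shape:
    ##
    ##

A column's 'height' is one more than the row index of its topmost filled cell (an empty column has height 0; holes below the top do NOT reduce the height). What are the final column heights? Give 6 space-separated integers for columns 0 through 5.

Drop 1: I rot0 at col 0 lands with bottom-row=0; cleared 0 line(s) (total 0); column heights now [1 1 1 1 0 0], max=1
Drop 2: T rot3 at col 2 lands with bottom-row=1; cleared 0 line(s) (total 0); column heights now [1 1 3 4 0 0], max=4
Drop 3: J rot0 at col 3 lands with bottom-row=4; cleared 0 line(s) (total 0); column heights now [1 1 3 6 5 5], max=6
Drop 4: Z rot0 at col 3 lands with bottom-row=5; cleared 0 line(s) (total 0); column heights now [1 1 3 7 7 6], max=7
Drop 5: O rot0 at col 0 lands with bottom-row=1; cleared 0 line(s) (total 0); column heights now [3 3 3 7 7 6], max=7

Answer: 3 3 3 7 7 6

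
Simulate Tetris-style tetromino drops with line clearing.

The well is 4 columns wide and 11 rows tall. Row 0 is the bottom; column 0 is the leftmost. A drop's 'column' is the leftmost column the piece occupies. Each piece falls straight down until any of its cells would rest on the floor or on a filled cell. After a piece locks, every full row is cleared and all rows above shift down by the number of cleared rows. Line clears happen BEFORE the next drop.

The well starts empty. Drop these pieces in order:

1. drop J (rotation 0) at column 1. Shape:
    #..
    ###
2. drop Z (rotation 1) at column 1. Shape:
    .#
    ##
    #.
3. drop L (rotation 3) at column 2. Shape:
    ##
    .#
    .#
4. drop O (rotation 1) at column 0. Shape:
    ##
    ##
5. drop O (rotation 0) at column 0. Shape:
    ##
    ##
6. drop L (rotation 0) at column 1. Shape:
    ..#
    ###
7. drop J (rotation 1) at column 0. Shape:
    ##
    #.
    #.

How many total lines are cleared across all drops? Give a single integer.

Answer: 3

Derivation:
Drop 1: J rot0 at col 1 lands with bottom-row=0; cleared 0 line(s) (total 0); column heights now [0 2 1 1], max=2
Drop 2: Z rot1 at col 1 lands with bottom-row=2; cleared 0 line(s) (total 0); column heights now [0 4 5 1], max=5
Drop 3: L rot3 at col 2 lands with bottom-row=3; cleared 0 line(s) (total 0); column heights now [0 4 6 6], max=6
Drop 4: O rot1 at col 0 lands with bottom-row=4; cleared 2 line(s) (total 2); column heights now [0 4 4 4], max=4
Drop 5: O rot0 at col 0 lands with bottom-row=4; cleared 0 line(s) (total 2); column heights now [6 6 4 4], max=6
Drop 6: L rot0 at col 1 lands with bottom-row=6; cleared 0 line(s) (total 2); column heights now [6 7 7 8], max=8
Drop 7: J rot1 at col 0 lands with bottom-row=6; cleared 1 line(s) (total 3); column heights now [8 8 4 7], max=8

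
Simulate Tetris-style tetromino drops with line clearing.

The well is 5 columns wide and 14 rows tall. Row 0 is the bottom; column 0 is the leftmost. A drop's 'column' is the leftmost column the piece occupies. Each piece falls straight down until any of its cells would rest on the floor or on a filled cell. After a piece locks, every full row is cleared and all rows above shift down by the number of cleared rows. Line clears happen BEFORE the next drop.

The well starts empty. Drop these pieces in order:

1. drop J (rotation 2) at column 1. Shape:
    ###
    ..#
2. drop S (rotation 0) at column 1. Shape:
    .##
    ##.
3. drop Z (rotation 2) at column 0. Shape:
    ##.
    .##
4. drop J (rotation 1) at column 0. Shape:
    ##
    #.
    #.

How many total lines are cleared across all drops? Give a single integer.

Drop 1: J rot2 at col 1 lands with bottom-row=0; cleared 0 line(s) (total 0); column heights now [0 2 2 2 0], max=2
Drop 2: S rot0 at col 1 lands with bottom-row=2; cleared 0 line(s) (total 0); column heights now [0 3 4 4 0], max=4
Drop 3: Z rot2 at col 0 lands with bottom-row=4; cleared 0 line(s) (total 0); column heights now [6 6 5 4 0], max=6
Drop 4: J rot1 at col 0 lands with bottom-row=6; cleared 0 line(s) (total 0); column heights now [9 9 5 4 0], max=9

Answer: 0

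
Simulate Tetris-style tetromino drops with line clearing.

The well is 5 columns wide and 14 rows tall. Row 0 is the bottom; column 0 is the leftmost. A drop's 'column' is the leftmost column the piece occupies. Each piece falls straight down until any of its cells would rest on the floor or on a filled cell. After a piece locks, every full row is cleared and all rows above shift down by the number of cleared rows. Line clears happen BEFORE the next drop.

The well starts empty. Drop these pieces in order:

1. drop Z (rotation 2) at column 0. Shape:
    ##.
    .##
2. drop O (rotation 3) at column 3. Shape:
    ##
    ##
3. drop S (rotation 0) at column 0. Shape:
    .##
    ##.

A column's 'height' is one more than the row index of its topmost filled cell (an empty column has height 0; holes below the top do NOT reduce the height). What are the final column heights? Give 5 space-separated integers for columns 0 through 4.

Drop 1: Z rot2 at col 0 lands with bottom-row=0; cleared 0 line(s) (total 0); column heights now [2 2 1 0 0], max=2
Drop 2: O rot3 at col 3 lands with bottom-row=0; cleared 0 line(s) (total 0); column heights now [2 2 1 2 2], max=2
Drop 3: S rot0 at col 0 lands with bottom-row=2; cleared 0 line(s) (total 0); column heights now [3 4 4 2 2], max=4

Answer: 3 4 4 2 2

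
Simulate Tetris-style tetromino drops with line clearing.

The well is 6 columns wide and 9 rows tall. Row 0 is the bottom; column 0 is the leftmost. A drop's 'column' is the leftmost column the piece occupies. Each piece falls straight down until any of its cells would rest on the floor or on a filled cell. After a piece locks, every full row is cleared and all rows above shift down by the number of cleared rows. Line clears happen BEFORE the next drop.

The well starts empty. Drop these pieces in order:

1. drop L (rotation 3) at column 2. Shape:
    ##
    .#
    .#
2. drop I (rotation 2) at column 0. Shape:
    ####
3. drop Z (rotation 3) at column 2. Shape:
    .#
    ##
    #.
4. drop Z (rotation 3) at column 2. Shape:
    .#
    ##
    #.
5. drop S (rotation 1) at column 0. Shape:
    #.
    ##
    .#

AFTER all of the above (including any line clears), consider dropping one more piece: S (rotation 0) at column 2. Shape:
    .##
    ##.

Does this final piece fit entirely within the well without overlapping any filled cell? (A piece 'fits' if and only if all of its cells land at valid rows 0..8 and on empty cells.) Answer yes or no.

Answer: no

Derivation:
Drop 1: L rot3 at col 2 lands with bottom-row=0; cleared 0 line(s) (total 0); column heights now [0 0 3 3 0 0], max=3
Drop 2: I rot2 at col 0 lands with bottom-row=3; cleared 0 line(s) (total 0); column heights now [4 4 4 4 0 0], max=4
Drop 3: Z rot3 at col 2 lands with bottom-row=4; cleared 0 line(s) (total 0); column heights now [4 4 6 7 0 0], max=7
Drop 4: Z rot3 at col 2 lands with bottom-row=6; cleared 0 line(s) (total 0); column heights now [4 4 8 9 0 0], max=9
Drop 5: S rot1 at col 0 lands with bottom-row=4; cleared 0 line(s) (total 0); column heights now [7 6 8 9 0 0], max=9
Test piece S rot0 at col 2 (width 3): heights before test = [7 6 8 9 0 0]; fits = False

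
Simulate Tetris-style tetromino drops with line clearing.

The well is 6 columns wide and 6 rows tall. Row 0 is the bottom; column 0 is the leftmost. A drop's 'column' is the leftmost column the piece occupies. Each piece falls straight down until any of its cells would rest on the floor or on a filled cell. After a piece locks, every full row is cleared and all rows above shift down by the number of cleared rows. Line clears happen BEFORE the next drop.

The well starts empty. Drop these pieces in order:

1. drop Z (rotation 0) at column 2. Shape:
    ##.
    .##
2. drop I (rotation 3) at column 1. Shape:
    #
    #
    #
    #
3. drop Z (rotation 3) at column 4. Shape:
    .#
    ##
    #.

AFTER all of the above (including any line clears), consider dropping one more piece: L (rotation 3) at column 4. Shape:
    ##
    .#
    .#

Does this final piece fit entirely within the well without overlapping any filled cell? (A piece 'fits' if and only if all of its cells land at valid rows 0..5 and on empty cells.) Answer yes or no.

Answer: no

Derivation:
Drop 1: Z rot0 at col 2 lands with bottom-row=0; cleared 0 line(s) (total 0); column heights now [0 0 2 2 1 0], max=2
Drop 2: I rot3 at col 1 lands with bottom-row=0; cleared 0 line(s) (total 0); column heights now [0 4 2 2 1 0], max=4
Drop 3: Z rot3 at col 4 lands with bottom-row=1; cleared 0 line(s) (total 0); column heights now [0 4 2 2 3 4], max=4
Test piece L rot3 at col 4 (width 2): heights before test = [0 4 2 2 3 4]; fits = False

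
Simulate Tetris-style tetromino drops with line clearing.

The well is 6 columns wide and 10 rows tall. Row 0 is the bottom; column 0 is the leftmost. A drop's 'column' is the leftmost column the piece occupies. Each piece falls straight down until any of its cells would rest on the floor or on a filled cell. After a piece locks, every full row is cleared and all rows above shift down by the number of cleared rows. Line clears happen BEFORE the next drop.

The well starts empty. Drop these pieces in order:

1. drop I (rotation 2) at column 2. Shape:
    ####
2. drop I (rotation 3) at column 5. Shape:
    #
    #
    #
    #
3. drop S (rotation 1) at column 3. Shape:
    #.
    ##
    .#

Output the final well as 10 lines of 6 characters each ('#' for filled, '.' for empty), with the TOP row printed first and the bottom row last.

Drop 1: I rot2 at col 2 lands with bottom-row=0; cleared 0 line(s) (total 0); column heights now [0 0 1 1 1 1], max=1
Drop 2: I rot3 at col 5 lands with bottom-row=1; cleared 0 line(s) (total 0); column heights now [0 0 1 1 1 5], max=5
Drop 3: S rot1 at col 3 lands with bottom-row=1; cleared 0 line(s) (total 0); column heights now [0 0 1 4 3 5], max=5

Answer: ......
......
......
......
......
.....#
...#.#
...###
....##
..####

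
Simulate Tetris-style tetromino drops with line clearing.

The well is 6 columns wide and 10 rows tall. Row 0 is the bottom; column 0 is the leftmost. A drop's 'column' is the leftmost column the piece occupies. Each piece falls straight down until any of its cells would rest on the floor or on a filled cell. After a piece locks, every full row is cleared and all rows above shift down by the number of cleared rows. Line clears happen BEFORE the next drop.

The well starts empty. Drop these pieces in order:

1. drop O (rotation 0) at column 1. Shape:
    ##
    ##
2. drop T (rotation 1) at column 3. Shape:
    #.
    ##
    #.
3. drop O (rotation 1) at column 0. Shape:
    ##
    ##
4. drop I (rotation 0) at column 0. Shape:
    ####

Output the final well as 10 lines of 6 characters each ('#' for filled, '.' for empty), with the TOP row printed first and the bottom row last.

Answer: ......
......
......
......
......
####..
##....
##.#..
.####.
.###..

Derivation:
Drop 1: O rot0 at col 1 lands with bottom-row=0; cleared 0 line(s) (total 0); column heights now [0 2 2 0 0 0], max=2
Drop 2: T rot1 at col 3 lands with bottom-row=0; cleared 0 line(s) (total 0); column heights now [0 2 2 3 2 0], max=3
Drop 3: O rot1 at col 0 lands with bottom-row=2; cleared 0 line(s) (total 0); column heights now [4 4 2 3 2 0], max=4
Drop 4: I rot0 at col 0 lands with bottom-row=4; cleared 0 line(s) (total 0); column heights now [5 5 5 5 2 0], max=5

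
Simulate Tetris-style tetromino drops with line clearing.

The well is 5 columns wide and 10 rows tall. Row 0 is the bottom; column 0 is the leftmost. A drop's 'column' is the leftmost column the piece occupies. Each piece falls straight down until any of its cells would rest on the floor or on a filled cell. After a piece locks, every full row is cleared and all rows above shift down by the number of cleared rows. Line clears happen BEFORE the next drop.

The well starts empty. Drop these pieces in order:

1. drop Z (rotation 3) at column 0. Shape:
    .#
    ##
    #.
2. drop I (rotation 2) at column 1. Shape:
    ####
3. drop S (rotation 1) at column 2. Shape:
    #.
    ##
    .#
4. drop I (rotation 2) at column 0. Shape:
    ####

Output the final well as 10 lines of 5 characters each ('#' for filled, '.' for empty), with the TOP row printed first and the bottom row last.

Drop 1: Z rot3 at col 0 lands with bottom-row=0; cleared 0 line(s) (total 0); column heights now [2 3 0 0 0], max=3
Drop 2: I rot2 at col 1 lands with bottom-row=3; cleared 0 line(s) (total 0); column heights now [2 4 4 4 4], max=4
Drop 3: S rot1 at col 2 lands with bottom-row=4; cleared 0 line(s) (total 0); column heights now [2 4 7 6 4], max=7
Drop 4: I rot2 at col 0 lands with bottom-row=7; cleared 0 line(s) (total 0); column heights now [8 8 8 8 4], max=8

Answer: .....
.....
####.
..#..
..##.
...#.
.####
.#...
##...
#....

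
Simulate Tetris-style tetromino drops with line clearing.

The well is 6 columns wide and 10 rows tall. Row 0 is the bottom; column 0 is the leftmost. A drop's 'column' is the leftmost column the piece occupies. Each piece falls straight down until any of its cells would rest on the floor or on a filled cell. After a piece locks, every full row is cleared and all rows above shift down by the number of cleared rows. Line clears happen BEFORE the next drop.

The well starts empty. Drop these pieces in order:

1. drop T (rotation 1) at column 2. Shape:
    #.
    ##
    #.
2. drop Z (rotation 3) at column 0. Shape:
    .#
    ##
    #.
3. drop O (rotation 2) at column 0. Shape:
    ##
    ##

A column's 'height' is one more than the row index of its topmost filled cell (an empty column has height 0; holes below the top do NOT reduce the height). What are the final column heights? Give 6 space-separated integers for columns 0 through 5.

Answer: 5 5 3 2 0 0

Derivation:
Drop 1: T rot1 at col 2 lands with bottom-row=0; cleared 0 line(s) (total 0); column heights now [0 0 3 2 0 0], max=3
Drop 2: Z rot3 at col 0 lands with bottom-row=0; cleared 0 line(s) (total 0); column heights now [2 3 3 2 0 0], max=3
Drop 3: O rot2 at col 0 lands with bottom-row=3; cleared 0 line(s) (total 0); column heights now [5 5 3 2 0 0], max=5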